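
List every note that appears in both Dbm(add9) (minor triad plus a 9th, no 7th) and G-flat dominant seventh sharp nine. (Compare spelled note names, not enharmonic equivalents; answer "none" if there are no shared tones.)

Db, Fb

Dbm(add9) = Db, Fb, Ab, Eb.
G-flat dominant seventh sharp nine = Gb, Bb, Db, Fb, A.
Shared: Db, Fb.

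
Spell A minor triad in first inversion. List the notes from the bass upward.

C, E, A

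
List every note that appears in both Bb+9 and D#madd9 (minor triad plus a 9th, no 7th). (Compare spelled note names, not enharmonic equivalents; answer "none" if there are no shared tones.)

Bb+9 = Bb, D, F#, Ab, C.
D#madd9 = D#, F#, A#, E#.
Shared: F#.

F#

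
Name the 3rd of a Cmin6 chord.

Eb

Root of Cmin6 = C. The 3rd is a minor 3rd: C up a minor 3rd → Eb.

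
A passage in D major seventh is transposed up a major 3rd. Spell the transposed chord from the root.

F-sharp  A-sharp  C-sharp  E-sharp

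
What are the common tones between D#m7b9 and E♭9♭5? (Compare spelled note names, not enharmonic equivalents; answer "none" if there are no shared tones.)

none

D#m7b9 = D#, F#, A#, C#, E.
E♭9♭5 = Eb, G, Bbb, Db, F.
Shared: none.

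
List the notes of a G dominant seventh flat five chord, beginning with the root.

G, B, D-flat, F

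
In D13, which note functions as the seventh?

Root of D13 = D. The 7th is a minor 7th: D up a minor 7th → C.

C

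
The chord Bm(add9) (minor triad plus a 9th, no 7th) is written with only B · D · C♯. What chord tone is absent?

The full Bm(add9) chord is B, D, F♯, C♯.
Comparing with the voicing, the perfect 5th (5th) — F♯ — is absent.

F♯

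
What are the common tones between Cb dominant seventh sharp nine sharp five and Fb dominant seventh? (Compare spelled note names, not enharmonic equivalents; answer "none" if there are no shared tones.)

Cb

Cb dominant seventh sharp nine sharp five: Cb Eb G Bbb D
Fb dominant seventh: Fb Ab Cb Ebb
Common to both → Cb.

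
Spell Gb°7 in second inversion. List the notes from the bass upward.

D𝄫 F𝄫 G♭ B𝄫

Gb°7 = G♭–B𝄫–D𝄫–F𝄫; second inversion → fifth (D𝄫) lowest.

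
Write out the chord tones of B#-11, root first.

B# D# F## A# C## E#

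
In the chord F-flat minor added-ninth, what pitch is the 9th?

G-flat

F-flat minor added-ninth is built on F-flat; its 9th is a major 9th above the root.
A second above F uses the letter G, and the major 9th above F-flat is G-flat.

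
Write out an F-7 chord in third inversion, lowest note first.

E♭, F, A♭, C

F-7 = F–A♭–C–E♭; third inversion → seventh (E♭) lowest.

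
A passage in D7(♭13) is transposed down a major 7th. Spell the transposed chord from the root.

Eb, G, Bb, Db, Cb

Transposed root: D → Eb (major 7th down). So we spell Eb dominant seventh flat thirteen:
- root: Eb
- major 3rd: G
- perfect 5th: Bb
- minor 7th: Db
- minor 13th: Cb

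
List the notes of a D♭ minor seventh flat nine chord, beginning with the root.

D-flat F-flat A-flat C-flat E-double-flat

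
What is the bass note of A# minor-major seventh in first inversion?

A# minor-major seventh in root position is A#–C#–E#–G##.
First inversion places the third in the bass, which is C#.

C#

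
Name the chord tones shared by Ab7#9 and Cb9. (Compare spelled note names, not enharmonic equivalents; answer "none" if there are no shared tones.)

E♭, G♭

Ab7#9 = A♭, C, E♭, G♭, B.
Cb9 = C♭, E♭, G♭, B𝄫, D♭.
Shared: E♭, G♭.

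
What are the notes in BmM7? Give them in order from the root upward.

B  D  F#  A#

Root B, quality minor-major seventh:
Root: B
Minor 3rd (3rd): D
Perfect 5th (5th): F#
Major 7th (7th): A#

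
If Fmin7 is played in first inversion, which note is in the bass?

Fmin7 in root position is F–A♭–C–E♭.
First inversion places the third in the bass, which is A♭.

A♭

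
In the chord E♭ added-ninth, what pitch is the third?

G

Root of E♭ added-ninth = E-flat. The 3rd is a major 3rd: E-flat up a major 3rd → G.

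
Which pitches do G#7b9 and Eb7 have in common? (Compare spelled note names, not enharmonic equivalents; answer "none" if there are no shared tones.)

none

G#7b9 = G♯, B♯, D♯, F♯, A.
Eb7 = E♭, G, B♭, D♭.
Shared: none.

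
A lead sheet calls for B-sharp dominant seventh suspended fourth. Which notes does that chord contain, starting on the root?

B-sharp dominant seventh suspended fourth: dominant seventh suspended fourth on B#.
root → B#
4th (perfect 4th) → E#
5th (perfect 5th) → F##
7th (minor 7th) → A#

B# E# F## A#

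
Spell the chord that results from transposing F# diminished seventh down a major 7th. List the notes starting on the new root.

G – Bb – Db – Fb

F# down a major 7th → G. New chord: G diminished seventh.
Root: G
Minor 3rd (3rd): Bb
Diminished 5th (5th): Db
Diminished 7th (7th): Fb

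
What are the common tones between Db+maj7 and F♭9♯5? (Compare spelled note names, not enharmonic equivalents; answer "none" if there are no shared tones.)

C

Db+maj7: Db F A C
F♭9♯5: Fb Ab C Ebb Gb
Common to both → C.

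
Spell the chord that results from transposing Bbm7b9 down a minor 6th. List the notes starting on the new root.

D – F – A – C – E♭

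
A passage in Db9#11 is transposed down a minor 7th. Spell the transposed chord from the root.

A minor 7th down from D♭ is E♭, so the new chord is E♭ dominant ninth sharp eleven.
Root: E♭
Major 3rd (3rd): G
Perfect 5th (5th): B♭
Minor 7th (7th): D♭
Major 9th (9th): F
Augmented 11th (11th): A

E♭, G, B♭, D♭, F, A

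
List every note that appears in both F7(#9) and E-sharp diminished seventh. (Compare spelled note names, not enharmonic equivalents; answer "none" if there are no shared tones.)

G♯

F7(#9) = F, A, C, E♭, G♯.
E-sharp diminished seventh = E♯, G♯, B, D.
Shared: G♯.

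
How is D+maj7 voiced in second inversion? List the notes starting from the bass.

In root position, D+maj7 is D–F#–A#–C#.
Second inversion puts the fifth (A#) in the bass.

A# – C# – D – F#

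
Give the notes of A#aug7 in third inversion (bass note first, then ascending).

G#  A#  C##  E##

A#aug7 = A#–C##–E##–G#; third inversion → seventh (G#) lowest.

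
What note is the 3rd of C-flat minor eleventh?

C-flat minor eleventh is built on C-flat; its 3rd is a minor 3rd above the root.
A third above C uses the letter E, and the minor 3rd above C-flat is E-double-flat.

E-double-flat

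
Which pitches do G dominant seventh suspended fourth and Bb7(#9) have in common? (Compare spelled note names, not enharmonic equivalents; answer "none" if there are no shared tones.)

D  F

G dominant seventh suspended fourth = G, C, D, F.
Bb7(#9) = Bb, D, F, Ab, C#.
Shared: D, F.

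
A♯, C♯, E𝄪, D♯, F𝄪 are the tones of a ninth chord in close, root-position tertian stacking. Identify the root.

D♯

Arranged so that each adjacent pair is a third by letter name: D♯ – F𝄪 – A♯ – C♯ – E𝄪.
The bottom of that stack, D♯, is the root (this is D♯ dominant seventh sharp nine).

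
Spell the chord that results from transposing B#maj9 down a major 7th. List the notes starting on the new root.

A major 7th down from B♯ is C♯, so the new chord is C♯ major ninth.
- root: C♯
- major 3rd: E♯
- perfect 5th: G♯
- major 7th: B♯
- major 9th: D♯

C♯  E♯  G♯  B♯  D♯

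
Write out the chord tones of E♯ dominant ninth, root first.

E-sharp, G-double-sharp, B-sharp, D-sharp, F-double-sharp

Root E-sharp, quality dominant ninth:
Root: E-sharp
Major 3rd (3rd): G-double-sharp
Perfect 5th (5th): B-sharp
Minor 7th (7th): D-sharp
Major 9th (9th): F-double-sharp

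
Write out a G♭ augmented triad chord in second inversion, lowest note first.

D, Gb, Bb

G♭ augmented triad = Gb–Bb–D; second inversion → fifth (D) lowest.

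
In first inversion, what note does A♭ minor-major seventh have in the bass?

Cb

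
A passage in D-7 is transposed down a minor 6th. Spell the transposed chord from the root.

F# A C# E

Transposed root: D → F# (minor 6th down). So we spell F# minor seventh:
root → F#
3rd (minor 3rd) → A
5th (perfect 5th) → C#
7th (minor 7th) → E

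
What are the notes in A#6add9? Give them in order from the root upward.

Root A♯, quality six-nine:
A♯ — root
C𝄪 — major 3rd
E♯ — perfect 5th
F𝄪 — major 6th
B♯ — major 9th

A♯, C𝄪, E♯, F𝄪, B♯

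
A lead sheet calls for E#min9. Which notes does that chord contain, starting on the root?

E#min9 is a minor ninth built on E#.
Root: E#
Minor 3rd (3rd): G#
Perfect 5th (5th): B#
Minor 7th (7th): D#
Major 9th (9th): F##

E# – G# – B# – D# – F##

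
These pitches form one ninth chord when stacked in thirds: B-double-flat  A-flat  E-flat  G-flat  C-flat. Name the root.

Arranged so that each adjacent pair is a third by letter name: A-flat – C-flat – E-flat – G-flat – B-double-flat.
The bottom of that stack, A-flat, is the root (this is A-flat minor seventh flat nine).

A-flat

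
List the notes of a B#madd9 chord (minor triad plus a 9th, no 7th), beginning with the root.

B#, D#, F##, C##

B#madd9 is a minor added-ninth built on B#.
root → B#
3rd (minor 3rd) → D#
5th (perfect 5th) → F##
9th (major 9th) → C##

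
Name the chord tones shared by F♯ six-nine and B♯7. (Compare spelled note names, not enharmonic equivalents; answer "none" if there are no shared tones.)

F♯ six-nine: F# A# C# D# G#
B♯7: B# D## F## A#
Common to both → A#.

A#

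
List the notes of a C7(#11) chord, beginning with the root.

C7(#11): dominant seventh sharp eleven on C.
- root: C
- major 3rd: E
- perfect 5th: G
- minor 7th: Bb
- augmented 11th: F#

C E G Bb F#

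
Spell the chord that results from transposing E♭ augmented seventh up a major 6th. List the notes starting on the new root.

A major 6th up from E-flat is C, so the new chord is C augmented seventh.
Root: C
Major 3rd (3rd): E
Augmented 5th (5th): G-sharp
Minor 7th (7th): B-flat

C – E – G-sharp – B-flat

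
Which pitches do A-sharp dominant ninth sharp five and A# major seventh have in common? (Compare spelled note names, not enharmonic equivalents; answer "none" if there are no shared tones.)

A-sharp C-double-sharp

A-sharp dominant ninth sharp five: A-sharp C-double-sharp E-double-sharp G-sharp B-sharp
A# major seventh: A-sharp C-double-sharp E-sharp G-double-sharp
Common to both → A-sharp, C-double-sharp.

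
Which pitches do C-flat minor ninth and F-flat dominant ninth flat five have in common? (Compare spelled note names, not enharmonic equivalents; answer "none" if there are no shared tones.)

E-double-flat  G-flat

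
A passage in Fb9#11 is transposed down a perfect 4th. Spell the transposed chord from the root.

A perfect 4th down from Fb is Cb, so the new chord is Cb dominant ninth sharp eleven.
- root: Cb
- major 3rd: Eb
- perfect 5th: Gb
- minor 7th: Bbb
- major 9th: Db
- augmented 11th: F

Cb, Eb, Gb, Bbb, Db, F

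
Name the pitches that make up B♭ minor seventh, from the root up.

B♭ minor seventh is a minor seventh built on B-flat.
B-flat — root
D-flat — minor 3rd
F — perfect 5th
A-flat — minor 7th

B-flat  D-flat  F  A-flat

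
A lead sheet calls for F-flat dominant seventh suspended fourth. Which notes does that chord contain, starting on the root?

F-flat dominant seventh suspended fourth is a dominant seventh suspended fourth built on F-flat.
F-flat — root
B-double-flat — perfect 4th
C-flat — perfect 5th
E-double-flat — minor 7th

F-flat  B-double-flat  C-flat  E-double-flat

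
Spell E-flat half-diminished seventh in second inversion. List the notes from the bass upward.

Bbb  Db  Eb  Gb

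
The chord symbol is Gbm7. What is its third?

Gbm7 is built on Gb; its 3rd is a minor 3rd above the root.
A third above G uses the letter B, and the minor 3rd above Gb is Bbb.

Bbb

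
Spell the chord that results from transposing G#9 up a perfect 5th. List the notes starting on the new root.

D# – F## – A# – C# – E#

Transposed root: G# → D# (perfect 5th up). So we spell D# dominant ninth:
D# — root
F## — major 3rd
A# — perfect 5th
C# — minor 7th
E# — major 9th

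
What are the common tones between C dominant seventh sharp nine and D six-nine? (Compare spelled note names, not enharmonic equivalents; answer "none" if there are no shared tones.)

E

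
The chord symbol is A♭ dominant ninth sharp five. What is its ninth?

B-flat

A♭ dominant ninth sharp five is built on A-flat; its 9th is a major 9th above the root.
A second above A uses the letter B, and the major 9th above A-flat is B-flat.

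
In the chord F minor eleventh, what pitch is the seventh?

Eb

Root of F minor eleventh = F. The 7th is a minor 7th: F up a minor 7th → Eb.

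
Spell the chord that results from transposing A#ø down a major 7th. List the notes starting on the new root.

Transposed root: A# → B (major 7th down). So we spell B half-diminished seventh:
B — root
D — minor 3rd
F — diminished 5th
A — minor 7th

B, D, F, A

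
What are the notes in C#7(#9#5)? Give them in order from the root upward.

C#7(#9#5) is a dominant seventh sharp nine sharp five built on C#.
root → C#
3rd (major 3rd) → E#
5th (augmented 5th) → G##
7th (minor 7th) → B
9th (augmented 9th) → D##

C# – E# – G## – B – D##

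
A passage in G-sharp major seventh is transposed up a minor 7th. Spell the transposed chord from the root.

A minor 7th up from G-sharp is F-sharp, so the new chord is F-sharp major seventh.
F-sharp — root
A-sharp — major 3rd
C-sharp — perfect 5th
E-sharp — major 7th

F-sharp – A-sharp – C-sharp – E-sharp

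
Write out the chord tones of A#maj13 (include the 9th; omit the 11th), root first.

A#maj13 is a major thirteenth built on A#.
A# — root
C## — major 3rd
E# — perfect 5th
G## — major 7th
B# — major 9th
F## — major 13th

A# C## E# G## B# F##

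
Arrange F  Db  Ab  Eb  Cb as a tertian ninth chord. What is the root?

Arranged so that each adjacent pair is a third by letter name: Db – F – Ab – Cb – Eb.
The bottom of that stack, Db, is the root (this is Db dominant ninth).

Db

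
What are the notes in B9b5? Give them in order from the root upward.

B  D#  F  A  C#

B9b5: dominant ninth flat five on B.
root → B
3rd (major 3rd) → D#
5th (diminished 5th) → F
7th (minor 7th) → A
9th (major 9th) → C#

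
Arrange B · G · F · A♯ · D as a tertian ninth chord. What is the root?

Stacking in thirds gives G – B – D – F – A♯, so G is the root — G dominant seventh sharp nine.

G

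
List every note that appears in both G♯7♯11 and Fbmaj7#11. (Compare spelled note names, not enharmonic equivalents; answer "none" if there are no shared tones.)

G♯7♯11 = G♯, B♯, D♯, F♯, C𝄪.
Fbmaj7#11 = F♭, A♭, C♭, E♭, B♭.
Shared: none.

none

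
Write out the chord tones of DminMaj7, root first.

Root D, quality minor-major seventh:
Root: D
Minor 3rd (3rd): F
Perfect 5th (5th): A
Major 7th (7th): C#

D  F  A  C#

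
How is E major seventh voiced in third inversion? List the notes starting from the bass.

E major seventh = E–G♯–B–D♯; third inversion → seventh (D♯) lowest.

D♯ E G♯ B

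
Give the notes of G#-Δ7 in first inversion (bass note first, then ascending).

G#-Δ7 = G#–B–D#–F##; first inversion → third (B) lowest.

B, D#, F##, G#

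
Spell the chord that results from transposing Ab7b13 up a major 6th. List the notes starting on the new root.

A♭ up a major 6th → F. New chord: F dominant seventh flat thirteen.
Root: F
Major 3rd (3rd): A
Perfect 5th (5th): C
Minor 7th (7th): E♭
Minor 13th (13th): D♭

F – A – C – E♭ – D♭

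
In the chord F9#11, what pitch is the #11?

B

Root of F9#11 = F. The 11th is an augmented 11th: F up an augmented 11th → B.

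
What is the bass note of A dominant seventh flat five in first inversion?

C-sharp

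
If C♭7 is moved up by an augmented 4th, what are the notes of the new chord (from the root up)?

F – A – C – Eb

Cb up an augmented 4th → F. New chord: F dominant seventh.
root → F
3rd (major 3rd) → A
5th (perfect 5th) → C
7th (minor 7th) → Eb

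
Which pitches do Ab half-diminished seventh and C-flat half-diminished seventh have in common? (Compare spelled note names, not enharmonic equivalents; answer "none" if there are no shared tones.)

C-flat, E-double-flat

Ab half-diminished seventh = A-flat, C-flat, E-double-flat, G-flat.
C-flat half-diminished seventh = C-flat, E-double-flat, G-double-flat, B-double-flat.
Shared: C-flat, E-double-flat.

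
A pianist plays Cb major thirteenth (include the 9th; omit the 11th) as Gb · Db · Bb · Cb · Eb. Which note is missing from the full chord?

Ab

The full Cb major thirteenth chord is Cb, Eb, Gb, Bb, Db, Ab.
Comparing with the voicing, the major 13th (13th) — Ab — is absent.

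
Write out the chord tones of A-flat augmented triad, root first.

A-flat augmented triad: augmented triad on A♭.
A♭ — root
C — major 3rd
E — augmented 5th

A♭ C E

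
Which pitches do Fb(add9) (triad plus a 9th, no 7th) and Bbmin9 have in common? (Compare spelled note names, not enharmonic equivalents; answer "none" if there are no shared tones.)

A♭

Fb(add9): F♭ A♭ C♭ G♭
Bbmin9: B♭ D♭ F A♭ C
Common to both → A♭.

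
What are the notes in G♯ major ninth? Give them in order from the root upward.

G# – B# – D# – F## – A#

G♯ major ninth: major ninth on G#.
root → G#
3rd (major 3rd) → B#
5th (perfect 5th) → D#
7th (major 7th) → F##
9th (major 9th) → A#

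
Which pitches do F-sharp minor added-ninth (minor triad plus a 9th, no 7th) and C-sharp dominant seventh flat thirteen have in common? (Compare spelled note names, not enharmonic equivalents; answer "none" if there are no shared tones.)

A C-sharp G-sharp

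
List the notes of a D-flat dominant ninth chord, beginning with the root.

D-flat, F, A-flat, C-flat, E-flat

Root D-flat, quality dominant ninth:
D-flat — root
F — major 3rd
A-flat — perfect 5th
C-flat — minor 7th
E-flat — major 9th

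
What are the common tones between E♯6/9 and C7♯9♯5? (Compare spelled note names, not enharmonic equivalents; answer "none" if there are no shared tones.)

none

E♯6/9 = E♯, G𝄪, B♯, C𝄪, F𝄪.
C7♯9♯5 = C, E, G♯, B♭, D♯.
Shared: none.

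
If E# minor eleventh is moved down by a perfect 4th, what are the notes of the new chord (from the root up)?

B-sharp – D-sharp – F-double-sharp – A-sharp – C-double-sharp – E-sharp

A perfect 4th down from E-sharp is B-sharp, so the new chord is B-sharp minor eleventh.
root → B-sharp
3rd (minor 3rd) → D-sharp
5th (perfect 5th) → F-double-sharp
7th (minor 7th) → A-sharp
9th (major 9th) → C-double-sharp
11th (perfect 11th) → E-sharp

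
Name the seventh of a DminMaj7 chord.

C#

DminMaj7 is built on D; its 7th is a major 7th above the root.
A seventh above D uses the letter C, and the major 7th above D is C#.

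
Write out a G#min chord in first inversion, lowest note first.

B  D#  G#

G#min = G#–B–D#; first inversion → third (B) lowest.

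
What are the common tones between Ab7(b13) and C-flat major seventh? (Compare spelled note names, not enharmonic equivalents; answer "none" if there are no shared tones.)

Eb, Gb

Ab7(b13) = Ab, C, Eb, Gb, Fb.
C-flat major seventh = Cb, Eb, Gb, Bb.
Shared: Eb, Gb.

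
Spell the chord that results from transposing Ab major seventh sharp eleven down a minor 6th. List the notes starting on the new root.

Ab down a minor 6th → C. New chord: C major seventh sharp eleven.
- root: C
- major 3rd: E
- perfect 5th: G
- major 7th: B
- augmented 11th: F#

C, E, G, B, F#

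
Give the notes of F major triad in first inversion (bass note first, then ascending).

In root position, F major triad is F–A–C.
First inversion puts the third (A) in the bass.

A – C – F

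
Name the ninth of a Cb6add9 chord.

Cb6add9 is built on Cb; its 9th is a major 9th above the root.
A second above C uses the letter D, and the major 9th above Cb is Db.

Db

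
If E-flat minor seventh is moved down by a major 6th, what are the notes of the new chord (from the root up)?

Gb  Bbb  Db  Fb

A major 6th down from Eb is Gb, so the new chord is Gb minor seventh.
Root: Gb
Minor 3rd (3rd): Bbb
Perfect 5th (5th): Db
Minor 7th (7th): Fb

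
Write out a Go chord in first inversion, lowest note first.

B♭, D♭, G

In root position, Go is G–B♭–D♭.
First inversion puts the third (B♭) in the bass.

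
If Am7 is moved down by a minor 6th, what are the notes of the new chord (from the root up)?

Transposed root: A → C# (minor 6th down). So we spell C# minor seventh:
root → C#
3rd (minor 3rd) → E
5th (perfect 5th) → G#
7th (minor 7th) → B

C#  E  G#  B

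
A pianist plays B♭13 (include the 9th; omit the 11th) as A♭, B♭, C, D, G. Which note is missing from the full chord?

The full B♭13 chord is B♭, D, F, A♭, C, G.
Comparing with the voicing, the perfect 5th (5th) — F — is absent.

F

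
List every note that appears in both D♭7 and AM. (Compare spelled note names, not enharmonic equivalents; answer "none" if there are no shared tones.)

D♭7: D♭ F A♭ C♭
AM: A C♯ E
Common to both → none.

none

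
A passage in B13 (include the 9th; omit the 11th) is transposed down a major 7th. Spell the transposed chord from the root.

C E G Bb D A

Transposed root: B → C (major 7th down). So we spell C dominant thirteenth:
Root: C
Major 3rd (3rd): E
Perfect 5th (5th): G
Minor 7th (7th): Bb
Major 9th (9th): D
Major 13th (13th): A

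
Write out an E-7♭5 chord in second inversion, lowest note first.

In root position, E-7♭5 is E–G–Bb–D.
Second inversion puts the fifth (Bb) in the bass.

Bb D E G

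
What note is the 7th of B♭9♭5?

Ab

B♭9♭5 is built on Bb; its 7th is a minor 7th above the root.
A seventh above B uses the letter A, and the minor 7th above Bb is Ab.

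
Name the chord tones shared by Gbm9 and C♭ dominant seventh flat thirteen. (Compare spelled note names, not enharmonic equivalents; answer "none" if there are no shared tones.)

Gb Bbb

Gbm9: Gb Bbb Db Fb Ab
C♭ dominant seventh flat thirteen: Cb Eb Gb Bbb Abb
Common to both → Gb, Bbb.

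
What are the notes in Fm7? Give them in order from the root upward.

Fm7 is a minor seventh built on F.
Root: F
Minor 3rd (3rd): Ab
Perfect 5th (5th): C
Minor 7th (7th): Eb

F Ab C Eb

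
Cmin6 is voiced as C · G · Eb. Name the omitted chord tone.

The full Cmin6 chord is C, Eb, G, A.
Comparing with the voicing, the major 6th (6th) — A — is absent.

A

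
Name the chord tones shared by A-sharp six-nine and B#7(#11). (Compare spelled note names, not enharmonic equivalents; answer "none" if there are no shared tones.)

A-sharp six-nine: A# C## E# F## B#
B#7(#11): B# D## F## A# E##
Common to both → A#, F##, B#.

A#  F##  B#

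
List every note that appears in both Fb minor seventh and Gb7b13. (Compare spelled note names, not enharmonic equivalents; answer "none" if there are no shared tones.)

Fb minor seventh = F♭, A𝄫, C♭, E𝄫.
Gb7b13 = G♭, B♭, D♭, F♭, E𝄫.
Shared: F♭, E𝄫.

F♭ – E𝄫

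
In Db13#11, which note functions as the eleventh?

G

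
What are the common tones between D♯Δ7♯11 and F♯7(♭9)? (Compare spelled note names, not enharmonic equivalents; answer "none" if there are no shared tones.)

A#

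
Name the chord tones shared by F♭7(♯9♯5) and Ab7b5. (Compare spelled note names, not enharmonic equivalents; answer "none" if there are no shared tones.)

Ab  C  Ebb

F♭7(♯9♯5): Fb Ab C Ebb G
Ab7b5: Ab C Ebb Gb
Common to both → Ab, C, Ebb.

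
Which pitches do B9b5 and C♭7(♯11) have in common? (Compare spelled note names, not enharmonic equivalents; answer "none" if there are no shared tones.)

F

B9b5: B D♯ F A C♯
C♭7(♯11): C♭ E♭ G♭ B𝄫 F
Common to both → F.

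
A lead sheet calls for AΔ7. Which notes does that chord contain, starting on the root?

A, C#, E, G#

AΔ7: major seventh on A.
A — root
C# — major 3rd
E — perfect 5th
G# — major 7th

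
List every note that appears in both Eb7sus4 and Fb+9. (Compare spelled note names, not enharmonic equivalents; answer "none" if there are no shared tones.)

Ab

Eb7sus4 = Eb, Ab, Bb, Db.
Fb+9 = Fb, Ab, C, Ebb, Gb.
Shared: Ab.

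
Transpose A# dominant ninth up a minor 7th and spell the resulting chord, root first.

G# B# D# F# A#

A minor 7th up from A# is G#, so the new chord is G# dominant ninth.
- root: G#
- major 3rd: B#
- perfect 5th: D#
- minor 7th: F#
- major 9th: A#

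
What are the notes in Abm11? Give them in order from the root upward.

Ab  Cb  Eb  Gb  Bb  Db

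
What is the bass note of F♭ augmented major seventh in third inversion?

F♭ augmented major seventh = F-flat–A-flat–C–E-flat. Third inversion → seventh in the bass = E-flat.

E-flat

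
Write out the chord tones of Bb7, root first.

Bb7: dominant seventh on Bb.
- root: Bb
- major 3rd: D
- perfect 5th: F
- minor 7th: Ab

Bb – D – F – Ab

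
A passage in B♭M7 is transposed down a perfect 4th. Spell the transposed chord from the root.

F  A  C  E

A perfect 4th down from Bb is F, so the new chord is F major seventh.
F — root
A — major 3rd
C — perfect 5th
E — major 7th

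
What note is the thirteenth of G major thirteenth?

E

Root of G major thirteenth = G. The 13th is a major 13th: G up a major 13th → E.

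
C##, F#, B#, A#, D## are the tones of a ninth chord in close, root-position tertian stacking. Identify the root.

B#

Stacking in thirds gives B# – D## – F# – A# – C##, so B# is the root — B# dominant ninth flat five.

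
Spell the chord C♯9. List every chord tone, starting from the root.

C#  E#  G#  B  D#

C♯9 is a dominant ninth built on C#.
C# — root
E# — major 3rd
G# — perfect 5th
B — minor 7th
D# — major 9th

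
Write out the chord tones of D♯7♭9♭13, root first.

Root D#, quality dominant seventh flat nine flat thirteen:
- root: D#
- major 3rd: F##
- perfect 5th: A#
- minor 7th: C#
- minor 9th: E
- minor 13th: B

D#, F##, A#, C#, E, B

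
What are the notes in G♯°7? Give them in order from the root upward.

G#  B  D  F

Root G#, quality diminished seventh:
Root: G#
Minor 3rd (3rd): B
Diminished 5th (5th): D
Diminished 7th (7th): F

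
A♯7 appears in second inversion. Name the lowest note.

A♯7 in root position is A#–C##–E#–G#.
Second inversion places the fifth in the bass, which is E#.

E#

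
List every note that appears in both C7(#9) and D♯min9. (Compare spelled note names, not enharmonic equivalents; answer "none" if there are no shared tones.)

C7(#9): C E G Bb D#
D♯min9: D# F# A# C# E#
Common to both → D#.

D#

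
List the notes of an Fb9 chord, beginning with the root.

Root Fb, quality dominant ninth:
- root: Fb
- major 3rd: Ab
- perfect 5th: Cb
- minor 7th: Ebb
- major 9th: Gb

Fb – Ab – Cb – Ebb – Gb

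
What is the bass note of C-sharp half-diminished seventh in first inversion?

E

C-sharp half-diminished seventh in root position is C-sharp–E–G–B.
First inversion places the third in the bass, which is E.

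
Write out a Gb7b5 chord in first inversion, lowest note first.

Bb Dbb Fb Gb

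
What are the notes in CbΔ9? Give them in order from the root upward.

C♭ E♭ G♭ B♭ D♭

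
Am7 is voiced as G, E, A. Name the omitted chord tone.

Am7 = A, C, E, G. The voicing lacks the 3rd (minor 3rd), C.

C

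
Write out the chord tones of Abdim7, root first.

Abdim7: diminished seventh on Ab.
Root: Ab
Minor 3rd (3rd): Cb
Diminished 5th (5th): Ebb
Diminished 7th (7th): Gbb

Ab  Cb  Ebb  Gbb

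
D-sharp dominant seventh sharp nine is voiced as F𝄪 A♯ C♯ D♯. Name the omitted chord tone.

The full D-sharp dominant seventh sharp nine chord is D♯, F𝄪, A♯, C♯, E𝄪.
Comparing with the voicing, the augmented 9th (9th) — E𝄪 — is absent.

E𝄪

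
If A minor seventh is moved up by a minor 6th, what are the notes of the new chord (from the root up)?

F, A-flat, C, E-flat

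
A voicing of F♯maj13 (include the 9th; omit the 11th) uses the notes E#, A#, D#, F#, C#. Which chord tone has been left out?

G#

The full F♯maj13 chord is F#, A#, C#, E#, G#, D#.
Comparing with the voicing, the major 9th (9th) — G# — is absent.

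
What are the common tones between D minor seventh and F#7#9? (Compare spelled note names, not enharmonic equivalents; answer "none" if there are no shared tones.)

none

D minor seventh = D, F, A, C.
F#7#9 = F#, A#, C#, E, G##.
Shared: none.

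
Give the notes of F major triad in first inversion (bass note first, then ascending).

F major triad = F–A–C; first inversion → third (A) lowest.

A, C, F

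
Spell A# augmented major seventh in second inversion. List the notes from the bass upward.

E-double-sharp – G-double-sharp – A-sharp – C-double-sharp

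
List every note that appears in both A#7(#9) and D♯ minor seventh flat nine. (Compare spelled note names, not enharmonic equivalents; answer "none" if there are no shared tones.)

A#

A#7(#9): A# C## E# G# B##
D♯ minor seventh flat nine: D# F# A# C# E
Common to both → A#.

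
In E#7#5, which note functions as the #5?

E#7#5 is built on E#; its 5th is an augmented 5th above the root.
A fifth above E uses the letter B, and the augmented 5th above E# is B##.

B##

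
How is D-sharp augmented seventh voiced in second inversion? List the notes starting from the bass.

A-double-sharp – C-sharp – D-sharp – F-double-sharp

D-sharp augmented seventh = D-sharp–F-double-sharp–A-double-sharp–C-sharp; second inversion → fifth (A-double-sharp) lowest.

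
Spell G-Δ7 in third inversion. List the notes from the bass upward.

F#, G, Bb, D

In root position, G-Δ7 is G–Bb–D–F#.
Third inversion puts the seventh (F#) in the bass.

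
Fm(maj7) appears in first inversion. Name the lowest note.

Ab

Fm(maj7) = F–Ab–C–E. First inversion → third in the bass = Ab.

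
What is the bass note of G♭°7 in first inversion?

G♭°7 in root position is G♭–B𝄫–D𝄫–F𝄫.
First inversion places the third in the bass, which is B𝄫.

B𝄫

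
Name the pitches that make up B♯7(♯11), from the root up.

B♯7(♯11): dominant seventh sharp eleven on B#.
Root: B#
Major 3rd (3rd): D##
Perfect 5th (5th): F##
Minor 7th (7th): A#
Augmented 11th (11th): E##

B# D## F## A# E##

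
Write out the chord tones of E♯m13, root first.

E♯ – G♯ – B♯ – D♯ – F𝄪 – A♯ – C𝄪

Root E♯, quality minor thirteenth:
root → E♯
3rd (minor 3rd) → G♯
5th (perfect 5th) → B♯
7th (minor 7th) → D♯
9th (major 9th) → F𝄪
11th (perfect 11th) → A♯
13th (major 13th) → C𝄪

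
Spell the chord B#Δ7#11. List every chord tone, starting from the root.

B#Δ7#11: major seventh sharp eleven on B#.
B# — root
D## — major 3rd
F## — perfect 5th
A## — major 7th
E## — augmented 11th

B#, D##, F##, A##, E##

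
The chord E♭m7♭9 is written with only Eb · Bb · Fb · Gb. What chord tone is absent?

Db

E♭m7♭9 = Eb, Gb, Bb, Db, Fb. The voicing lacks the 7th (minor 7th), Db.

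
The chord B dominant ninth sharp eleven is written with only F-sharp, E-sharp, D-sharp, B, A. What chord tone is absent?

C-sharp

The full B dominant ninth sharp eleven chord is B, D-sharp, F-sharp, A, C-sharp, E-sharp.
Comparing with the voicing, the major 9th (9th) — C-sharp — is absent.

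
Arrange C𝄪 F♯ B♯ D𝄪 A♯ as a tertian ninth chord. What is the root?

B♯

Arranged so that each adjacent pair is a third by letter name: B♯ – D𝄪 – F♯ – A♯ – C𝄪.
The bottom of that stack, B♯, is the root (this is B♯ dominant ninth flat five).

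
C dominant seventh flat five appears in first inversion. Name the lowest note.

C dominant seventh flat five = C–E–Gb–Bb. First inversion → third in the bass = E.

E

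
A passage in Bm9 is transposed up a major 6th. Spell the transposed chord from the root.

A major 6th up from B is G♯, so the new chord is G♯ minor ninth.
Root: G♯
Minor 3rd (3rd): B
Perfect 5th (5th): D♯
Minor 7th (7th): F♯
Major 9th (9th): A♯

G♯, B, D♯, F♯, A♯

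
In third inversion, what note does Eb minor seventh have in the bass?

D-flat

Eb minor seventh = E-flat–G-flat–B-flat–D-flat. Third inversion → seventh in the bass = D-flat.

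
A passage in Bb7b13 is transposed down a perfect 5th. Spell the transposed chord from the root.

Eb – G – Bb – Db – Cb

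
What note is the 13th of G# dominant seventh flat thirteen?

E

G# dominant seventh flat thirteen is built on G-sharp; its 13th is a minor 13th above the root.
A sixth above G uses the letter E, and the minor 13th above G-sharp is E.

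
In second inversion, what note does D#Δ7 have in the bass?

A#

D#Δ7 = D#–F##–A#–C##. Second inversion → fifth in the bass = A#.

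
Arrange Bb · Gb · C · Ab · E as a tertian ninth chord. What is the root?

Ab

Arranged so that each adjacent pair is a third by letter name: Ab – C – E – Gb – Bb.
The bottom of that stack, Ab, is the root (this is Ab dominant ninth sharp five).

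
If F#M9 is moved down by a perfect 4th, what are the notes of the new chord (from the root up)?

A perfect 4th down from F♯ is C♯, so the new chord is C♯ major ninth.
Root: C♯
Major 3rd (3rd): E♯
Perfect 5th (5th): G♯
Major 7th (7th): B♯
Major 9th (9th): D♯

C♯, E♯, G♯, B♯, D♯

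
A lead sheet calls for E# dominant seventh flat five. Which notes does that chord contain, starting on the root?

E-sharp, G-double-sharp, B, D-sharp

E# dominant seventh flat five is a dominant seventh flat five built on E-sharp.
Root: E-sharp
Major 3rd (3rd): G-double-sharp
Diminished 5th (5th): B
Minor 7th (7th): D-sharp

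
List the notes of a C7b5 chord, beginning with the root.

C7b5: dominant seventh flat five on C.
C — root
E — major 3rd
Gb — diminished 5th
Bb — minor 7th

C, E, Gb, Bb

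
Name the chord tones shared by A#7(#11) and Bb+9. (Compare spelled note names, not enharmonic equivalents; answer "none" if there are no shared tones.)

A#7(#11): A# C## E# G# D##
Bb+9: Bb D F# Ab C
Common to both → none.

none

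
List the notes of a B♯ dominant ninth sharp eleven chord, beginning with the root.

B-sharp – D-double-sharp – F-double-sharp – A-sharp – C-double-sharp – E-double-sharp

B♯ dominant ninth sharp eleven is a dominant ninth sharp eleven built on B-sharp.
B-sharp — root
D-double-sharp — major 3rd
F-double-sharp — perfect 5th
A-sharp — minor 7th
C-double-sharp — major 9th
E-double-sharp — augmented 11th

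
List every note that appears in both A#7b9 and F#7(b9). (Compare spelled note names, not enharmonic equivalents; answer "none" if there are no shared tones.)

A#

A#7b9 = A#, C##, E#, G#, B.
F#7(b9) = F#, A#, C#, E, G.
Shared: A#.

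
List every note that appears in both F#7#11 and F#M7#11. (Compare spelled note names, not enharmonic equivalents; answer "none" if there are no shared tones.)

F#7#11 = F#, A#, C#, E, B#.
F#M7#11 = F#, A#, C#, E#, B#.
Shared: F#, A#, C#, B#.

F#  A#  C#  B#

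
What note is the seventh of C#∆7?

C#∆7 is built on C#; its 7th is a major 7th above the root.
A seventh above C uses the letter B, and the major 7th above C# is B#.

B#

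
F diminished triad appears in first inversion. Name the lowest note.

F diminished triad = F–A-flat–C-flat. First inversion → third in the bass = A-flat.

A-flat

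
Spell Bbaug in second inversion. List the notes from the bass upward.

Bbaug = Bb–D–F#; second inversion → fifth (F#) lowest.

F#  Bb  D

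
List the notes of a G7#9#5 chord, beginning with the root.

Root G, quality dominant seventh sharp nine sharp five:
Root: G
Major 3rd (3rd): B
Augmented 5th (5th): D♯
Minor 7th (7th): F
Augmented 9th (9th): A♯

G, B, D♯, F, A♯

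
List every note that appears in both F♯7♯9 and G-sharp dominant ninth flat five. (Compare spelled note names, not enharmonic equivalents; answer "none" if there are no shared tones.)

F♯7♯9 = F♯, A♯, C♯, E, G𝄪.
G-sharp dominant ninth flat five = G♯, B♯, D, F♯, A♯.
Shared: F♯, A♯.

F♯, A♯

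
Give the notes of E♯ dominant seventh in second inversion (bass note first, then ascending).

E♯ dominant seventh = E-sharp–G-double-sharp–B-sharp–D-sharp; second inversion → fifth (B-sharp) lowest.

B-sharp, D-sharp, E-sharp, G-double-sharp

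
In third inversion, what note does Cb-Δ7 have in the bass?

Bb

Cb-Δ7 in root position is Cb–Ebb–Gb–Bb.
Third inversion places the seventh in the bass, which is Bb.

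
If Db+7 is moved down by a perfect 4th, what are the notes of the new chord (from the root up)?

Ab – C – E – Gb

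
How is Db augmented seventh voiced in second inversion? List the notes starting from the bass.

Db augmented seventh = D♭–F–A–C♭; second inversion → fifth (A) lowest.

A  C♭  D♭  F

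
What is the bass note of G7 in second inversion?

D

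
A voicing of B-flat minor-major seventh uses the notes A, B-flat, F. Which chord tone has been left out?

D-flat

The full B-flat minor-major seventh chord is B-flat, D-flat, F, A.
Comparing with the voicing, the minor 3rd (3rd) — D-flat — is absent.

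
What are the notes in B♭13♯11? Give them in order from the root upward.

Bb, D, F, Ab, C, E, G

B♭13♯11: dominant thirteenth sharp eleven on Bb.
root → Bb
3rd (major 3rd) → D
5th (perfect 5th) → F
7th (minor 7th) → Ab
9th (major 9th) → C
11th (augmented 11th) → E
13th (major 13th) → G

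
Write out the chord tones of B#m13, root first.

B#m13 is a minor thirteenth built on B#.
Root: B#
Minor 3rd (3rd): D#
Perfect 5th (5th): F##
Minor 7th (7th): A#
Major 9th (9th): C##
Perfect 11th (11th): E#
Major 13th (13th): G##

B# – D# – F## – A# – C## – E# – G##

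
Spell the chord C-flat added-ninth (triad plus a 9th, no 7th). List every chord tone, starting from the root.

Cb – Eb – Gb – Db

C-flat added-ninth is an added-ninth built on Cb.
root → Cb
3rd (major 3rd) → Eb
5th (perfect 5th) → Gb
9th (major 9th) → Db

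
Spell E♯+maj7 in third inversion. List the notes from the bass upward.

D##, E#, G##, B##

E♯+maj7 = E#–G##–B##–D##; third inversion → seventh (D##) lowest.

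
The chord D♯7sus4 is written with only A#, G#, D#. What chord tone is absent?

The full D♯7sus4 chord is D#, G#, A#, C#.
Comparing with the voicing, the minor 7th (7th) — C# — is absent.

C#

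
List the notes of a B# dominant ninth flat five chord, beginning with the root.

B-sharp – D-double-sharp – F-sharp – A-sharp – C-double-sharp

B# dominant ninth flat five: dominant ninth flat five on B-sharp.
B-sharp — root
D-double-sharp — major 3rd
F-sharp — diminished 5th
A-sharp — minor 7th
C-double-sharp — major 9th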